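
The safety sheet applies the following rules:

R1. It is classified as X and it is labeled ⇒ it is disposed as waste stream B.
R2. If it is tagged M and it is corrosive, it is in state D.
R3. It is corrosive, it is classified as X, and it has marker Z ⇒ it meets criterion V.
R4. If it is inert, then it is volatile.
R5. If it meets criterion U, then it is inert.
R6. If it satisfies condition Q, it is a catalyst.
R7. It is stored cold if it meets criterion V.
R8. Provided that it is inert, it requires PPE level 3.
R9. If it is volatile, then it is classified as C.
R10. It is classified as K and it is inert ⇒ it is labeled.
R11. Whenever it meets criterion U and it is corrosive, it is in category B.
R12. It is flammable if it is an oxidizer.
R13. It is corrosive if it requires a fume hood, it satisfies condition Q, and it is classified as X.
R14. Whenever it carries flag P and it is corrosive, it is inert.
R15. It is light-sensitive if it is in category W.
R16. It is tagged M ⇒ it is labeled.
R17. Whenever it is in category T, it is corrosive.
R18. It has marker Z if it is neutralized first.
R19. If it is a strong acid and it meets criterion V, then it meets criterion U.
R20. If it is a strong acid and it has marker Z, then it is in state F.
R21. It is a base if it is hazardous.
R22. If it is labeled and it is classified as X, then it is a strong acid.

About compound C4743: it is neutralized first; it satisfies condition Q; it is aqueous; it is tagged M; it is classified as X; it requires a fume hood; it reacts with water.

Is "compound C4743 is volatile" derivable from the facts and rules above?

Yes

By R13 (it requires a fume hood, it satisfies condition Q, it is classified as X): it is corrosive.
By R16 (it is tagged M): it is labeled.
By R18 (it is neutralized first): it has marker Z.
By R22 (it is labeled, it is classified as X): it is a strong acid.
By R3 (it is corrosive, it is classified as X, it has marker Z): it meets criterion V.
By R19 (it is a strong acid, it meets criterion V): it meets criterion U.
By R5 (it meets criterion U): it is inert.
By R4 (it is inert): it is volatile.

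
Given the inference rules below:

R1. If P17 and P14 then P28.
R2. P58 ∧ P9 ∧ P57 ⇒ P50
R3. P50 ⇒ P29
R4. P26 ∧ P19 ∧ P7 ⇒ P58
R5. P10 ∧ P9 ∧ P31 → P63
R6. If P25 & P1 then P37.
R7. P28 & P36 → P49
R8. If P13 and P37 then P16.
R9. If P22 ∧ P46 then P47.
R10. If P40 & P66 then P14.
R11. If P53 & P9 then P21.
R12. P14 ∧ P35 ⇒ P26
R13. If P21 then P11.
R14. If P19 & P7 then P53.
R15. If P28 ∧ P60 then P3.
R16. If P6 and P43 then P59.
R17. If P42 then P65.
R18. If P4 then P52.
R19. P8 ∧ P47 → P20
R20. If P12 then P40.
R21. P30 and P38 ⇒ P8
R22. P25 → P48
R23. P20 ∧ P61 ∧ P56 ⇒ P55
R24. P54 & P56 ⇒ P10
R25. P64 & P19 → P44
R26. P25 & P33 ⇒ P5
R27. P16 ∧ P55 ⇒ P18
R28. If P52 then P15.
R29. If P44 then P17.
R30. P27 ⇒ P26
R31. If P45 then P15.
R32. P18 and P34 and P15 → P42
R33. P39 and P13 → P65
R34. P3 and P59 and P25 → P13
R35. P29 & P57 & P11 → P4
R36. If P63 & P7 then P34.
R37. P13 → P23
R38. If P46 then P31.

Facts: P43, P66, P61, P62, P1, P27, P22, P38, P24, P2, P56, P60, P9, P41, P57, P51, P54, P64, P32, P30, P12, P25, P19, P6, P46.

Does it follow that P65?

No

Forward chaining from the given facts derives: P37, P47, P59, P40, P8, P48, P10, P44, P17, P26, P31, P63, P14, P20, P55, P28, P3, P13, P23, P16, P18.
Rules concluding P65: R17 needs P42; R33 needs P39 — none of these are established.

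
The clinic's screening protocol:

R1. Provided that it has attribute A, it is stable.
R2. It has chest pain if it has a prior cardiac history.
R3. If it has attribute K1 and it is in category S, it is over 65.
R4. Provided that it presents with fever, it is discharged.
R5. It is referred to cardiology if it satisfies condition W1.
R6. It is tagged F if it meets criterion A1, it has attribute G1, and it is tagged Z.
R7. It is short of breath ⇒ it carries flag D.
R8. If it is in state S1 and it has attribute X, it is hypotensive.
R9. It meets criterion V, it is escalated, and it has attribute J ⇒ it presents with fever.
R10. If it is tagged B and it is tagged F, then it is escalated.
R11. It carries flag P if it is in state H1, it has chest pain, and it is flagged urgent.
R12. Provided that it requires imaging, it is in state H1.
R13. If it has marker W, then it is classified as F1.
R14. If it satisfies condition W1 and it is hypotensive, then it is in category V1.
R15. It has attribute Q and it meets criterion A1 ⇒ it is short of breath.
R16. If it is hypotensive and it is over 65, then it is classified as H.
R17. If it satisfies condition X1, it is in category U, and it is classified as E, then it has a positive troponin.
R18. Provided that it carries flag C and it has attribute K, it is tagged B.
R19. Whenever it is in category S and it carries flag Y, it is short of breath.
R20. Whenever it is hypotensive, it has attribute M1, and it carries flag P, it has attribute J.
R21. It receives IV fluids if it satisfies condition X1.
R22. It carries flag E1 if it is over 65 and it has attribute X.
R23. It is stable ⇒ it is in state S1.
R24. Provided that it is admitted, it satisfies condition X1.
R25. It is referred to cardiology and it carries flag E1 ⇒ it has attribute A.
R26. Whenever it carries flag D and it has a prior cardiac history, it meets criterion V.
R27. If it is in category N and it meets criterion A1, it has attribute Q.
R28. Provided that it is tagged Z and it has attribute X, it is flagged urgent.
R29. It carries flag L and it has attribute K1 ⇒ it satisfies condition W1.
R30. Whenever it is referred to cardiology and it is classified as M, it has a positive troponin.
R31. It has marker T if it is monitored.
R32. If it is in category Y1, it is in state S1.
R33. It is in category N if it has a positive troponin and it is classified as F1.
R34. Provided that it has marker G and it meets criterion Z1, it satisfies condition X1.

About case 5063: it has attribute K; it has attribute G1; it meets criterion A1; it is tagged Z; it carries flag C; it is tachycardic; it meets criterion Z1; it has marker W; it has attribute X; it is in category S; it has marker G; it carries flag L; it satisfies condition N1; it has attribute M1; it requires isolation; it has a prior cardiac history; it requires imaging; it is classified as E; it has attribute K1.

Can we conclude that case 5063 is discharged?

Forward chaining from the given facts derives: has chest pain, is over 65, is tagged F, is in state H1, is classified as F1, is tagged B, carries flag E1, is flagged urgent, satisfies condition W1, satisfies condition X1, is referred to cardiology, is escalated, carries flag P, receives IV fluids, has attribute A, is stable, is in state S1, is hypotensive, is in category V1, is classified as H, has attribute J.
The only rule concluding "it is discharged" is R4, which needs "it presents with fever"; that is never established.

No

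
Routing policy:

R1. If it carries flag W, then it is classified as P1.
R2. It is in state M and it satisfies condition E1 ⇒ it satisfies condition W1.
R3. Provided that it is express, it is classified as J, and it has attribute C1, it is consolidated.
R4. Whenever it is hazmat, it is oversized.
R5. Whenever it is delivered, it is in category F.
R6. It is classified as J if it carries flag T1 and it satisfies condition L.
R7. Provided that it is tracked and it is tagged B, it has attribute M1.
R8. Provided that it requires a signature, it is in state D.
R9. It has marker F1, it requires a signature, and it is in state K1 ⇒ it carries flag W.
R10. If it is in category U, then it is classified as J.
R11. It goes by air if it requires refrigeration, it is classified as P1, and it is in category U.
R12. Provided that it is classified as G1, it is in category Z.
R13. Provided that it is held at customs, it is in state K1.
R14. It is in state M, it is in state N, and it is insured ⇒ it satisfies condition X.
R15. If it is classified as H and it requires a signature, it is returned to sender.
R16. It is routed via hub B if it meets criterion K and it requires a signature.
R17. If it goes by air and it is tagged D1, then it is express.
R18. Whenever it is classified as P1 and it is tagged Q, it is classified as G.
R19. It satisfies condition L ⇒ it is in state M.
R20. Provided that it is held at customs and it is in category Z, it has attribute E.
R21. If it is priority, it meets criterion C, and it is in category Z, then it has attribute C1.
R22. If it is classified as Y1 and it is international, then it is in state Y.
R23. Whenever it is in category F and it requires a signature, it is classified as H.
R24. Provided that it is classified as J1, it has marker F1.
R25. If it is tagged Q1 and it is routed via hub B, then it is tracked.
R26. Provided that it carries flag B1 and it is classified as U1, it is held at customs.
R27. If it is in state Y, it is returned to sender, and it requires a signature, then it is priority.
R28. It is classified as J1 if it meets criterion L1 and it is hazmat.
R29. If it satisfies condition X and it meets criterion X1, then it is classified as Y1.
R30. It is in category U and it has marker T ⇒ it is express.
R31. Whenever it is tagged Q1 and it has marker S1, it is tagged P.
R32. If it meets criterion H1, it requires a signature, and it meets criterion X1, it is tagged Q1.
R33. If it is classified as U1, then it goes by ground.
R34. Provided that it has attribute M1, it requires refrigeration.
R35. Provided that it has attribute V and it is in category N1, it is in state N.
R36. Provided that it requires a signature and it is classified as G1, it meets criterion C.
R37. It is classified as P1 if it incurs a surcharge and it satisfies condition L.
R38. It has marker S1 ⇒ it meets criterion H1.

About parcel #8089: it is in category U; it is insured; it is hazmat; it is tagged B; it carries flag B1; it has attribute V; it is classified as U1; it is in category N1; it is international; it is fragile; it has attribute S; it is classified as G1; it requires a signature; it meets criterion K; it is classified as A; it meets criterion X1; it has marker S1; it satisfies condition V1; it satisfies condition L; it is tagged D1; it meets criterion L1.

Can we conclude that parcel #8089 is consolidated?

Forward chaining from the given facts derives: is oversized, is in state D, is classified as J, is in category Z, is routed via hub B, is in state M, is held at customs, is classified as J1, goes by ground, is in state N, meets criterion C, meets criterion H1, is in state K1, satisfies condition X, has attribute E, has marker F1, is classified as Y1, is tagged Q1, carries flag W, is in state Y, is tracked, is tagged P, is classified as P1, has attribute M1, requires refrigeration, goes by air, is express.
The only rule concluding "it is consolidated" is R3, which needs "it has attribute C1"; that is never established.

No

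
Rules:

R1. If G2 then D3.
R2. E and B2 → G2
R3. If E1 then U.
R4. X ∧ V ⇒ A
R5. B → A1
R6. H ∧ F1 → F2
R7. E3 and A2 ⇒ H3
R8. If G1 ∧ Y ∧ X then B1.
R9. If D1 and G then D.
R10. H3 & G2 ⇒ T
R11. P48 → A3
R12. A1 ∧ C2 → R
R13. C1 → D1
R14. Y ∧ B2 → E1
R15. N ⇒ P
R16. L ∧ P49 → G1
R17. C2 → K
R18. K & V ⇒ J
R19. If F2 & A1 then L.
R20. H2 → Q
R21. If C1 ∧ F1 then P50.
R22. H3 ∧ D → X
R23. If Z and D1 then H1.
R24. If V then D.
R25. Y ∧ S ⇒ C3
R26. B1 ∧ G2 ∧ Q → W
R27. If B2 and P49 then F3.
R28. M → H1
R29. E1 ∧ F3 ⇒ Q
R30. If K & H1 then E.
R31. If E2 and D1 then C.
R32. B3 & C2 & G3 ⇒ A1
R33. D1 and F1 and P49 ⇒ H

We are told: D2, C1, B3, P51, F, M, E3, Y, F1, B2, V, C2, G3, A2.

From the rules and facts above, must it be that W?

Forward chaining from the given facts derives: H3, D1, E1, K, J, P50, D, H1, E, A1, G2, U, T, R, X, D3, A.
The only rule concluding W is R26, which needs B1; that is never established.

No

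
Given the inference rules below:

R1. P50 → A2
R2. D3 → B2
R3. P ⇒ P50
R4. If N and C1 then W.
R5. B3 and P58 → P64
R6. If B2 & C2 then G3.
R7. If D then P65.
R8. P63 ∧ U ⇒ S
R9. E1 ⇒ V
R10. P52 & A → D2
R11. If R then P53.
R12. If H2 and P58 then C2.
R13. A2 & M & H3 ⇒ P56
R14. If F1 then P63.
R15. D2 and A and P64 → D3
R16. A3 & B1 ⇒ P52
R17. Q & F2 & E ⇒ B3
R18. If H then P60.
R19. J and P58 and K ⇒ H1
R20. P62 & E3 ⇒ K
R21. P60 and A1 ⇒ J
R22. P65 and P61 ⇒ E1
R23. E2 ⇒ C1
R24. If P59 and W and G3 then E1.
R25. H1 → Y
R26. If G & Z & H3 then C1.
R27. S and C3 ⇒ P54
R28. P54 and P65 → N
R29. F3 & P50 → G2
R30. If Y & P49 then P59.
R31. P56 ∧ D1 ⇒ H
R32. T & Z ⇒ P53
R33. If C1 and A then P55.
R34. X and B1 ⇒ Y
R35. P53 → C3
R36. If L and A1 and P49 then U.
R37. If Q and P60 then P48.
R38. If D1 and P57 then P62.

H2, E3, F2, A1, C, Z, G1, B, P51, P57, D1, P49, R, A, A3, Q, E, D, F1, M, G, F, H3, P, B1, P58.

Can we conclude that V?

Forward chaining from the given facts derives: P50, P65, P53, C2, P63, P52, B3, C1, P55, C3, P62, A2, P64, D2, P56, D3, K, H, B2, G3, P60, J, P48, H1, Y, P59.
The only rule concluding V is R9, which needs E1; that is never established.

No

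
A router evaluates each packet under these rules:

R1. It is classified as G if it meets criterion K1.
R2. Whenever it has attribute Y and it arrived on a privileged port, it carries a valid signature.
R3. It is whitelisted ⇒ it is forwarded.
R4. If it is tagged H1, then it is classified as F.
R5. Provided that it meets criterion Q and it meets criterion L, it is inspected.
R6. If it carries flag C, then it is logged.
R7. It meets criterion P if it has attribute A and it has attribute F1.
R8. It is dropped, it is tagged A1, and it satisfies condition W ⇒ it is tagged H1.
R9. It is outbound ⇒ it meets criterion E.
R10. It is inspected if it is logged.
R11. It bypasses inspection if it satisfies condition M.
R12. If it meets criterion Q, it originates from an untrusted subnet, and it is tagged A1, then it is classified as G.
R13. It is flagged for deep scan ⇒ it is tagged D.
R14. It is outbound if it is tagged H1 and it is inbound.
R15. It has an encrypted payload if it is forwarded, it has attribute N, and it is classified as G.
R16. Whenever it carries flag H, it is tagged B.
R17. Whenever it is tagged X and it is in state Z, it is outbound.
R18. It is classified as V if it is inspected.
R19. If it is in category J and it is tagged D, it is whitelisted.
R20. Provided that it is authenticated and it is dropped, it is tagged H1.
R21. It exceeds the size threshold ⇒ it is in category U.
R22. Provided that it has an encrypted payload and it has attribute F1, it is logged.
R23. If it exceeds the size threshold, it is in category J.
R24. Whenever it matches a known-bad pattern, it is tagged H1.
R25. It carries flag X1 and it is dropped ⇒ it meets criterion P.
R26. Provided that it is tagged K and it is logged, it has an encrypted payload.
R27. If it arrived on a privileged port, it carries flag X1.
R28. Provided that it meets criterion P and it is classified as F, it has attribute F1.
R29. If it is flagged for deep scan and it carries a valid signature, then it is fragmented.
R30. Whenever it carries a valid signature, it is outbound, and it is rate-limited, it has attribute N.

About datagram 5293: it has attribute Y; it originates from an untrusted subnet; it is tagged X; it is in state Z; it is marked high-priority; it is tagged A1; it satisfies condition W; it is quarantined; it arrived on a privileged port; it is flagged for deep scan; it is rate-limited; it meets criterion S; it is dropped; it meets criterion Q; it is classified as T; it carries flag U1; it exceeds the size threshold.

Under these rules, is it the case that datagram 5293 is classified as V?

Yes

By R2 (it has attribute Y, it arrived on a privileged port): it carries a valid signature.
By R8 (it is dropped, it is tagged A1, it satisfies condition W): it is tagged H1.
By R12 (it meets criterion Q, it originates from an untrusted subnet, it is tagged A1): it is classified as G.
By R13 (it is flagged for deep scan): it is tagged D.
By R17 (it is tagged X, it is in state Z): it is outbound.
By R23 (it exceeds the size threshold): it is in category J.
By R27 (it arrived on a privileged port): it carries flag X1.
By R30 (it carries a valid signature, it is outbound, it is rate-limited): it has attribute N.
By R4 (it is tagged H1): it is classified as F.
By R19 (it is in category J, it is tagged D): it is whitelisted.
By R25 (it carries flag X1, it is dropped): it meets criterion P.
By R28 (it meets criterion P, it is classified as F): it has attribute F1.
By R3 (it is whitelisted): it is forwarded.
By R15 (it is forwarded, it has attribute N, it is classified as G): it has an encrypted payload.
By R22 (it has an encrypted payload, it has attribute F1): it is logged.
By R10 (it is logged): it is inspected.
By R18 (it is inspected): it is classified as V.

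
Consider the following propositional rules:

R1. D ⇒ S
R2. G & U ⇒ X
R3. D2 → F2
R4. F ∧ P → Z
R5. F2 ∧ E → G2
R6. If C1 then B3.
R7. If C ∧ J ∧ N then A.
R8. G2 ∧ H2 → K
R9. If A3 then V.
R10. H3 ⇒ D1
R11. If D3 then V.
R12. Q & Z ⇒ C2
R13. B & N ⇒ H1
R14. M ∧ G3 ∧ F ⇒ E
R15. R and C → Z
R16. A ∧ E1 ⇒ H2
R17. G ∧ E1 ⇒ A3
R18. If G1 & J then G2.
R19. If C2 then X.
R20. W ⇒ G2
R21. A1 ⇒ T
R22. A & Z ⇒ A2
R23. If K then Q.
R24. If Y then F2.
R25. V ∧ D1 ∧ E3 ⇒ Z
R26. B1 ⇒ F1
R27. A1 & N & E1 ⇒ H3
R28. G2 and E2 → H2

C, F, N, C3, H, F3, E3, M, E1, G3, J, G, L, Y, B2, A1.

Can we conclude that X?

Yes

A  (by R7: C, J, N)
E  (by R14: M, G3, F)
H2  (by R16: A, E1)
A3  (by R17: G, E1)
F2  (by R24: Y)
H3  (by R27: A1, N, E1)
G2  (by R5: F2, E)
K  (by R8: G2, H2)
V  (by R9: A3)
D1  (by R10: H3)
Q  (by R23: K)
Z  (by R25: V, D1, E3)
C2  (by R12: Q, Z)
X  (by R19: C2)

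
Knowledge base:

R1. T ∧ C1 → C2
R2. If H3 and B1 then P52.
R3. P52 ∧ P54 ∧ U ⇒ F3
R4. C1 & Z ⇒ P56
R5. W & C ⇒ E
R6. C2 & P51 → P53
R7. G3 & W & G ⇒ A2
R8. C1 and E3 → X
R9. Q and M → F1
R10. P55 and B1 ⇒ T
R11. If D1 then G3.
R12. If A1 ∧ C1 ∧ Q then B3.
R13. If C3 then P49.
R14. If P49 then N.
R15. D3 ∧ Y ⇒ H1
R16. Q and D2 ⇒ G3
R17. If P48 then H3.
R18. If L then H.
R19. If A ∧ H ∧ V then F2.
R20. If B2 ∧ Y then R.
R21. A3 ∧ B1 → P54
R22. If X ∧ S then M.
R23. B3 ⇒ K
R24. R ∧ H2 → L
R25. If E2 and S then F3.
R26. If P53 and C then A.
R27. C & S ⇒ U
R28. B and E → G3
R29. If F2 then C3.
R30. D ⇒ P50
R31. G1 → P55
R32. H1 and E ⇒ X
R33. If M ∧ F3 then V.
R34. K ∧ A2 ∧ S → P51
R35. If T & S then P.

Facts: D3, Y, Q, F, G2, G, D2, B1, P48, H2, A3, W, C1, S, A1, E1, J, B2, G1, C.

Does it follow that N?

Yes

E  (by R5: W, C)
B3  (by R12: A1, C1, Q)
H1  (by R15: D3, Y)
G3  (by R16: Q, D2)
H3  (by R17: P48)
R  (by R20: B2, Y)
P54  (by R21: A3, B1)
K  (by R23: B3)
L  (by R24: R, H2)
U  (by R27: C, S)
P55  (by R31: G1)
X  (by R32: H1, E)
P52  (by R2: H3, B1)
F3  (by R3: P52, P54, U)
A2  (by R7: G3, W, G)
T  (by R10: P55, B1)
H  (by R18: L)
M  (by R22: X, S)
V  (by R33: M, F3)
P51  (by R34: K, A2, S)
C2  (by R1: T, C1)
P53  (by R6: C2, P51)
A  (by R26: P53, C)
F2  (by R19: A, H, V)
C3  (by R29: F2)
P49  (by R13: C3)
N  (by R14: P49)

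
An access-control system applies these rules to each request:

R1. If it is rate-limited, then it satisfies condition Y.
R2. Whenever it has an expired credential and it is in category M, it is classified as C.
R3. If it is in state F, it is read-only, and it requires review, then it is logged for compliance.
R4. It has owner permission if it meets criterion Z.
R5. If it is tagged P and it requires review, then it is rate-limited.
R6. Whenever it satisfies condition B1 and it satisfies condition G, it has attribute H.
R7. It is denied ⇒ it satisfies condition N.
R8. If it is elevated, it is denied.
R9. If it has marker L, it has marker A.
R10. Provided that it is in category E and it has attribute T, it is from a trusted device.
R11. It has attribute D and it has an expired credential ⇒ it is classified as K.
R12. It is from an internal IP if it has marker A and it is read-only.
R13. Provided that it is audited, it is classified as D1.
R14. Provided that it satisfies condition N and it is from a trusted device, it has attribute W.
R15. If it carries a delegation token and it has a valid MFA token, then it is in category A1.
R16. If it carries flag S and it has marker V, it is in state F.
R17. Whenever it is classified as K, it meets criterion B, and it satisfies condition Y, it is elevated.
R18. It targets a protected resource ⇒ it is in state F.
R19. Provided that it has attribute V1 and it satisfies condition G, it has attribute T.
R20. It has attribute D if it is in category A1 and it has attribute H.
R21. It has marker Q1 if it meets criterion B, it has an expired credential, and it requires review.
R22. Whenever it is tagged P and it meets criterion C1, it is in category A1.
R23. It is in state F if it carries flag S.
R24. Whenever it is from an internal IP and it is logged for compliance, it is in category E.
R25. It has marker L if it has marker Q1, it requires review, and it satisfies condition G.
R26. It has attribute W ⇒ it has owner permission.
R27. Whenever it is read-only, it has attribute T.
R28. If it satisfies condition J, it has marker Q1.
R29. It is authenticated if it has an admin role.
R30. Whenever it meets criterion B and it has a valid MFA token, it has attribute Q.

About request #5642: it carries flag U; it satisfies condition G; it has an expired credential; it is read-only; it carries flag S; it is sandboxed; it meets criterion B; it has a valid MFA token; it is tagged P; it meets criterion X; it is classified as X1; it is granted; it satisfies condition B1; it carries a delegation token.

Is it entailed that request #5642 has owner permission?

Forward chaining from the given facts derives: has attribute H, is in category A1, has attribute D, is in state F, has attribute T, has attribute Q, is classified as K.
Rules concluding "it has owner permission": R4 needs "it meets criterion Z"; R26 needs "it has attribute W" — none of these are established.

No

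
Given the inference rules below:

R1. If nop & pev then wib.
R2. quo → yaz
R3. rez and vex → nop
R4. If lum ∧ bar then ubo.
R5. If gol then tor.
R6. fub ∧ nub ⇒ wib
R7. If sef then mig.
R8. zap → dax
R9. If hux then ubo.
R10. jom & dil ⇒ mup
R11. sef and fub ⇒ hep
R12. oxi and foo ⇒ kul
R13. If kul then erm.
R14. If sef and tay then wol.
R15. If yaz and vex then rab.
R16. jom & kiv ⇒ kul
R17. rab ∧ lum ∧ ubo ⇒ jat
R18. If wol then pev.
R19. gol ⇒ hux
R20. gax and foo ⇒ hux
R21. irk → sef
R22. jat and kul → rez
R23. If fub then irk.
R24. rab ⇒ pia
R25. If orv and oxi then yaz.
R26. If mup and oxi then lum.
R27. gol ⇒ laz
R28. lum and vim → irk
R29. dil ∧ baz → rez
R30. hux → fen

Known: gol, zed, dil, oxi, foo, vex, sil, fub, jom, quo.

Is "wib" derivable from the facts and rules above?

No

Forward chaining from the given facts derives: yaz, tor, mup, kul, erm, rab, hux, irk, pia, lum, laz, fen, ubo, jat, sef, rez, nop, mig, hep.
Rules concluding wib: R1 needs pev; R6 needs nub — none of these are established.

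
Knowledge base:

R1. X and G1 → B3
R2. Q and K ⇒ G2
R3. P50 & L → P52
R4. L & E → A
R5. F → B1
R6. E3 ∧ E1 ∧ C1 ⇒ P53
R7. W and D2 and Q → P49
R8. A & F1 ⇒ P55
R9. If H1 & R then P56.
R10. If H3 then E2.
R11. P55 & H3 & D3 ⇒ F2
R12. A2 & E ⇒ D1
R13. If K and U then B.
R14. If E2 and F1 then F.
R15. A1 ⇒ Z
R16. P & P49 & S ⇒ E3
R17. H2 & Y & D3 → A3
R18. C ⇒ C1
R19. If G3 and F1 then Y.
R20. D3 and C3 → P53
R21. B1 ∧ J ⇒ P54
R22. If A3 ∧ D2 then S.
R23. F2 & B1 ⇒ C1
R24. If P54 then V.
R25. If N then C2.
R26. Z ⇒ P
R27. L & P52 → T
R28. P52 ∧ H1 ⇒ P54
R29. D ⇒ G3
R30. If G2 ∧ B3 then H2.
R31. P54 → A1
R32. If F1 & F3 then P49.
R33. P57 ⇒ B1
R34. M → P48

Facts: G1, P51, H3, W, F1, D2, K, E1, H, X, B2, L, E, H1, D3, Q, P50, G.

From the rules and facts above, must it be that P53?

No

Forward chaining from the given facts derives: B3, G2, P52, A, P49, P55, E2, F2, F, T, P54, H2, A1, B1, Z, C1, V, P.
Rules concluding P53: R6 needs E3; R20 needs C3 — none of these are established.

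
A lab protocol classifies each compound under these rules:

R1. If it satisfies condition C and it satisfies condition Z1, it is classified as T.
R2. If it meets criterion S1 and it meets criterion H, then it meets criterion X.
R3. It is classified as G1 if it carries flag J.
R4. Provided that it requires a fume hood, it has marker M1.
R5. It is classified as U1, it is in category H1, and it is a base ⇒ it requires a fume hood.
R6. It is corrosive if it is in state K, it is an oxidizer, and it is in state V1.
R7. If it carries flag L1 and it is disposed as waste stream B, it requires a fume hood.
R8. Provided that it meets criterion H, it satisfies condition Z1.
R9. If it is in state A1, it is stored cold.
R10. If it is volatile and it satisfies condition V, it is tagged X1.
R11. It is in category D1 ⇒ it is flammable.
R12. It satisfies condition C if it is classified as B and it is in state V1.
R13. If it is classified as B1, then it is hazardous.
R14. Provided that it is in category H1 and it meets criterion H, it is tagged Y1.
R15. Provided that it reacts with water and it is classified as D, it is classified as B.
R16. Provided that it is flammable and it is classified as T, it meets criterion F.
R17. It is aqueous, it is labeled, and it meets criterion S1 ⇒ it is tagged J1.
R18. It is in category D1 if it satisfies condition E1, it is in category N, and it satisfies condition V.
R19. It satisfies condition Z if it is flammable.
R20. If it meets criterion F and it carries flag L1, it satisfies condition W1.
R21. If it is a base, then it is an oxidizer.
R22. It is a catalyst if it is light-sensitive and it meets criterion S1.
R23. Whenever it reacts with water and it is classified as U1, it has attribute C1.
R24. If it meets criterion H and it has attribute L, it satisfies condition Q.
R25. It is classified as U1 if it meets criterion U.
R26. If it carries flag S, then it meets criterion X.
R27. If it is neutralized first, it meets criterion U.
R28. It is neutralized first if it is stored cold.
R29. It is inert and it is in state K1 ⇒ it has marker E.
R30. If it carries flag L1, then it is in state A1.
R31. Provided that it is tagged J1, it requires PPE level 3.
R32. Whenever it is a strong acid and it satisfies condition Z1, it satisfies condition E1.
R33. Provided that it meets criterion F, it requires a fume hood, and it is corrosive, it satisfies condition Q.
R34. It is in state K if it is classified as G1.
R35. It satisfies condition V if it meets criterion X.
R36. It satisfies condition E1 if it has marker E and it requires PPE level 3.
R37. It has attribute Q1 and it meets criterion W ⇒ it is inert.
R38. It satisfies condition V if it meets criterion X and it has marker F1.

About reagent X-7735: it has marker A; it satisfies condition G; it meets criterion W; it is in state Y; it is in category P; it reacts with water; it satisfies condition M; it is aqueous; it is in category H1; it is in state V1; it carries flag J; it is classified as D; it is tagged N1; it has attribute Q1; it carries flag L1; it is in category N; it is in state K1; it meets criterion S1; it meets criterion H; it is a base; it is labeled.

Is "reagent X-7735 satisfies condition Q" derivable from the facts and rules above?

Yes

By R2 (it meets criterion S1, it meets criterion H): it meets criterion X.
By R3 (it carries flag J): it is classified as G1.
By R8 (it meets criterion H): it satisfies condition Z1.
By R15 (it reacts with water, it is classified as D): it is classified as B.
By R17 (it is aqueous, it is labeled, it meets criterion S1): it is tagged J1.
By R21 (it is a base): it is an oxidizer.
By R30 (it carries flag L1): it is in state A1.
By R31 (it is tagged J1): it requires PPE level 3.
By R34 (it is classified as G1): it is in state K.
By R35 (it meets criterion X): it satisfies condition V.
By R37 (it has attribute Q1, it meets criterion W): it is inert.
By R6 (it is in state K, it is an oxidizer, it is in state V1): it is corrosive.
By R9 (it is in state A1): it is stored cold.
By R12 (it is classified as B, it is in state V1): it satisfies condition C.
By R28 (it is stored cold): it is neutralized first.
By R29 (it is inert, it is in state K1): it has marker E.
By R36 (it has marker E, it requires PPE level 3): it satisfies condition E1.
By R1 (it satisfies condition C, it satisfies condition Z1): it is classified as T.
By R18 (it satisfies condition E1, it is in category N, it satisfies condition V): it is in category D1.
By R27 (it is neutralized first): it meets criterion U.
By R11 (it is in category D1): it is flammable.
By R16 (it is flammable, it is classified as T): it meets criterion F.
By R25 (it meets criterion U): it is classified as U1.
By R5 (it is classified as U1, it is in category H1, it is a base): it requires a fume hood.
By R33 (it meets criterion F, it requires a fume hood, it is corrosive): it satisfies condition Q.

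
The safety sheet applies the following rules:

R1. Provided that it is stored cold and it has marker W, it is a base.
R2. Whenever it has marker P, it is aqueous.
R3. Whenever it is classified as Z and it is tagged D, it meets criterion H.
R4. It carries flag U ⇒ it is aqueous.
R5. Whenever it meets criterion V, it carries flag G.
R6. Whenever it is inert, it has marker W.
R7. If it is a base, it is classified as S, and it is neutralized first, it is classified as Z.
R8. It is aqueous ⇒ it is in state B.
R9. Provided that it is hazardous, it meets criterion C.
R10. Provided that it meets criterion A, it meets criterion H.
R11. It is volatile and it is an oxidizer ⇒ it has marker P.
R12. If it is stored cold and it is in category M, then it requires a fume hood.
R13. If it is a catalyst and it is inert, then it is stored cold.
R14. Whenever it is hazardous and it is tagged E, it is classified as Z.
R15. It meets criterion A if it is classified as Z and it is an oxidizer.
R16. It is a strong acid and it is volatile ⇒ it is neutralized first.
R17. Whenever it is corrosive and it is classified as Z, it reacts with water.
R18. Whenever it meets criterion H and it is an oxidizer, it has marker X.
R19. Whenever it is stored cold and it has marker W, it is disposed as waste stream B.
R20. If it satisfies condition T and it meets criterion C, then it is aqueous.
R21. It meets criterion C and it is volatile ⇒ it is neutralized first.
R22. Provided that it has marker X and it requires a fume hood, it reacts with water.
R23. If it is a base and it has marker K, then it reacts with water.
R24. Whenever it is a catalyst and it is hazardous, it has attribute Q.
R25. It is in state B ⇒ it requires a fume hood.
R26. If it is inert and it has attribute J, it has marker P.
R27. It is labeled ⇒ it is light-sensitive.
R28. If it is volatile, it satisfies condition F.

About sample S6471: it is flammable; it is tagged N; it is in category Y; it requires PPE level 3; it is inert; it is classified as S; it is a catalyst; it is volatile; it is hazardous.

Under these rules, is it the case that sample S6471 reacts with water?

Forward chaining from the given facts derives: has marker W, meets criterion C, is stored cold, is disposed as waste stream B, is neutralized first, has attribute Q, satisfies condition F, is a base, is classified as Z.
Rules concluding "it reacts with water": R17 needs "it is corrosive"; R22 needs "it has marker X"; R23 needs "it has marker K" — none of these are established.

No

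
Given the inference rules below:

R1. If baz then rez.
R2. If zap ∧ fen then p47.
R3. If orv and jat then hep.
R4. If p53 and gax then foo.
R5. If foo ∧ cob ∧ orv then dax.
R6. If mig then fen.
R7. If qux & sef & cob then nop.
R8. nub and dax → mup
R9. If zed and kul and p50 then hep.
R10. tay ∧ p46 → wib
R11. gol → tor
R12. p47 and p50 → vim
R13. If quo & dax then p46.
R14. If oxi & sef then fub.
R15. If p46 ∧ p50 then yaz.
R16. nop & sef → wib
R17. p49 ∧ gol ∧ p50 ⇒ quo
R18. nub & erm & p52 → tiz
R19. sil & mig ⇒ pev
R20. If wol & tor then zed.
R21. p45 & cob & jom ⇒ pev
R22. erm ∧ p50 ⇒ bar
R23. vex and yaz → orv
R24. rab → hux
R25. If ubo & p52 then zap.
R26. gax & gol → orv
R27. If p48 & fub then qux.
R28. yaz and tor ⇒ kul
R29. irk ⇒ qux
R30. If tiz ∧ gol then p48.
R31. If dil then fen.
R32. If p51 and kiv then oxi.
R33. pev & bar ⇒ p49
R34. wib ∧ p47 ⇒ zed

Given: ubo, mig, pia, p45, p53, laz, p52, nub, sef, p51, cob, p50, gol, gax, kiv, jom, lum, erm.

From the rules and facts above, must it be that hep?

foo  (by R4: p53, gax)
fen  (by R6: mig)
tor  (by R11: gol)
tiz  (by R18: nub, erm, p52)
pev  (by R21: p45, cob, jom)
bar  (by R22: erm, p50)
zap  (by R25: ubo, p52)
orv  (by R26: gax, gol)
p48  (by R30: tiz, gol)
oxi  (by R32: p51, kiv)
p49  (by R33: pev, bar)
p47  (by R2: zap, fen)
dax  (by R5: foo, cob, orv)
fub  (by R14: oxi, sef)
quo  (by R17: p49, gol, p50)
qux  (by R27: p48, fub)
nop  (by R7: qux, sef, cob)
p46  (by R13: quo, dax)
yaz  (by R15: p46, p50)
wib  (by R16: nop, sef)
kul  (by R28: yaz, tor)
zed  (by R34: wib, p47)
hep  (by R9: zed, kul, p50)

Yes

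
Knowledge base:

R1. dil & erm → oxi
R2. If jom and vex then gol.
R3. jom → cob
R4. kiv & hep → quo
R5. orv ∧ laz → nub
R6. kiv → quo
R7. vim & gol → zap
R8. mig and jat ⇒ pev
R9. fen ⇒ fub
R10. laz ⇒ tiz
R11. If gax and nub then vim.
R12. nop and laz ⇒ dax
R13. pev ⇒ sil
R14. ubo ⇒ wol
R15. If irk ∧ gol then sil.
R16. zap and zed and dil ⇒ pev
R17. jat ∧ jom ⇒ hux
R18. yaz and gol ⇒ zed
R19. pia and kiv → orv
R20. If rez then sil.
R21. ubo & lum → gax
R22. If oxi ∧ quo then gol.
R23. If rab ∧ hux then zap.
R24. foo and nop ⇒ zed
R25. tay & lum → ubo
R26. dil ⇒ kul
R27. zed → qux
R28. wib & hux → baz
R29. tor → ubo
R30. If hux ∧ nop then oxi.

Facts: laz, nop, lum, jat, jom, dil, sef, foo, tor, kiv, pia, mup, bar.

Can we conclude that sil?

Yes

quo  (by R6: kiv)
hux  (by R17: jat, jom)
orv  (by R19: pia, kiv)
zed  (by R24: foo, nop)
ubo  (by R29: tor)
oxi  (by R30: hux, nop)
nub  (by R5: orv, laz)
gax  (by R21: ubo, lum)
gol  (by R22: oxi, quo)
vim  (by R11: gax, nub)
zap  (by R7: vim, gol)
pev  (by R16: zap, zed, dil)
sil  (by R13: pev)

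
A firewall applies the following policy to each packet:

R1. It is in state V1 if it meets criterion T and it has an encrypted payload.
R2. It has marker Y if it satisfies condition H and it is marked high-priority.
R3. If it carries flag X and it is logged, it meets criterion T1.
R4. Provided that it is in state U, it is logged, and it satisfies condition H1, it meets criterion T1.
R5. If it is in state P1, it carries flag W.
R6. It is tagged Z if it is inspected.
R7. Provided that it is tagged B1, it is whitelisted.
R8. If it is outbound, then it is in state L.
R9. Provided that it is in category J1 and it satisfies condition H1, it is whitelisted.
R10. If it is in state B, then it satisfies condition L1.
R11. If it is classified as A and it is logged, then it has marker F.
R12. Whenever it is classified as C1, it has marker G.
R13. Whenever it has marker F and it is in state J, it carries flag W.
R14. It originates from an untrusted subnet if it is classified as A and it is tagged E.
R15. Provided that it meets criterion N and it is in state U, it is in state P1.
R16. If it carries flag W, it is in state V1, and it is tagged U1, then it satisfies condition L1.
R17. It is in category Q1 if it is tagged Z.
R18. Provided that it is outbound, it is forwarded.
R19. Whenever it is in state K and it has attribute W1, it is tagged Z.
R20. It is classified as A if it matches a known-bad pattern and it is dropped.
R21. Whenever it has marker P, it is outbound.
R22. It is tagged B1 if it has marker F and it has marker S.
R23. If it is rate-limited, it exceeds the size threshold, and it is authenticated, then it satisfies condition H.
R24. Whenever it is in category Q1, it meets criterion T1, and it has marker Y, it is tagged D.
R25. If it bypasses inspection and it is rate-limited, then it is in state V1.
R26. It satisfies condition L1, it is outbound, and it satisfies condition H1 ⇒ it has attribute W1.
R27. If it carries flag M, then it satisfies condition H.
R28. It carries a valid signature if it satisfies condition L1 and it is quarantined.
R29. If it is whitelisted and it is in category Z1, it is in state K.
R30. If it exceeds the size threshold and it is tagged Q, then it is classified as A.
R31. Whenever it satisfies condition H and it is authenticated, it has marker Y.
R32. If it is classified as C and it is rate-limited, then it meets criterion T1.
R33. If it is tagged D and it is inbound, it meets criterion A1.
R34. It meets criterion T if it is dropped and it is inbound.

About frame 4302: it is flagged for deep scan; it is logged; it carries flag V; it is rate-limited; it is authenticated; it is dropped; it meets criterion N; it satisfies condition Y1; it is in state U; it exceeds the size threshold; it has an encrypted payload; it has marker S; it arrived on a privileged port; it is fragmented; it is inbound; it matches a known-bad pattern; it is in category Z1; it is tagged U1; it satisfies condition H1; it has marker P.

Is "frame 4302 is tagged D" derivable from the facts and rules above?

Yes

By R4 (it is in state U, it is logged, it satisfies condition H1): it meets criterion T1.
By R15 (it meets criterion N, it is in state U): it is in state P1.
By R20 (it matches a known-bad pattern, it is dropped): it is classified as A.
By R21 (it has marker P): it is outbound.
By R23 (it is rate-limited, it exceeds the size threshold, it is authenticated): it satisfies condition H.
By R31 (it satisfies condition H, it is authenticated): it has marker Y.
By R34 (it is dropped, it is inbound): it meets criterion T.
By R1 (it meets criterion T, it has an encrypted payload): it is in state V1.
By R5 (it is in state P1): it carries flag W.
By R11 (it is classified as A, it is logged): it has marker F.
By R16 (it carries flag W, it is in state V1, it is tagged U1): it satisfies condition L1.
By R22 (it has marker F, it has marker S): it is tagged B1.
By R26 (it satisfies condition L1, it is outbound, it satisfies condition H1): it has attribute W1.
By R7 (it is tagged B1): it is whitelisted.
By R29 (it is whitelisted, it is in category Z1): it is in state K.
By R19 (it is in state K, it has attribute W1): it is tagged Z.
By R17 (it is tagged Z): it is in category Q1.
By R24 (it is in category Q1, it meets criterion T1, it has marker Y): it is tagged D.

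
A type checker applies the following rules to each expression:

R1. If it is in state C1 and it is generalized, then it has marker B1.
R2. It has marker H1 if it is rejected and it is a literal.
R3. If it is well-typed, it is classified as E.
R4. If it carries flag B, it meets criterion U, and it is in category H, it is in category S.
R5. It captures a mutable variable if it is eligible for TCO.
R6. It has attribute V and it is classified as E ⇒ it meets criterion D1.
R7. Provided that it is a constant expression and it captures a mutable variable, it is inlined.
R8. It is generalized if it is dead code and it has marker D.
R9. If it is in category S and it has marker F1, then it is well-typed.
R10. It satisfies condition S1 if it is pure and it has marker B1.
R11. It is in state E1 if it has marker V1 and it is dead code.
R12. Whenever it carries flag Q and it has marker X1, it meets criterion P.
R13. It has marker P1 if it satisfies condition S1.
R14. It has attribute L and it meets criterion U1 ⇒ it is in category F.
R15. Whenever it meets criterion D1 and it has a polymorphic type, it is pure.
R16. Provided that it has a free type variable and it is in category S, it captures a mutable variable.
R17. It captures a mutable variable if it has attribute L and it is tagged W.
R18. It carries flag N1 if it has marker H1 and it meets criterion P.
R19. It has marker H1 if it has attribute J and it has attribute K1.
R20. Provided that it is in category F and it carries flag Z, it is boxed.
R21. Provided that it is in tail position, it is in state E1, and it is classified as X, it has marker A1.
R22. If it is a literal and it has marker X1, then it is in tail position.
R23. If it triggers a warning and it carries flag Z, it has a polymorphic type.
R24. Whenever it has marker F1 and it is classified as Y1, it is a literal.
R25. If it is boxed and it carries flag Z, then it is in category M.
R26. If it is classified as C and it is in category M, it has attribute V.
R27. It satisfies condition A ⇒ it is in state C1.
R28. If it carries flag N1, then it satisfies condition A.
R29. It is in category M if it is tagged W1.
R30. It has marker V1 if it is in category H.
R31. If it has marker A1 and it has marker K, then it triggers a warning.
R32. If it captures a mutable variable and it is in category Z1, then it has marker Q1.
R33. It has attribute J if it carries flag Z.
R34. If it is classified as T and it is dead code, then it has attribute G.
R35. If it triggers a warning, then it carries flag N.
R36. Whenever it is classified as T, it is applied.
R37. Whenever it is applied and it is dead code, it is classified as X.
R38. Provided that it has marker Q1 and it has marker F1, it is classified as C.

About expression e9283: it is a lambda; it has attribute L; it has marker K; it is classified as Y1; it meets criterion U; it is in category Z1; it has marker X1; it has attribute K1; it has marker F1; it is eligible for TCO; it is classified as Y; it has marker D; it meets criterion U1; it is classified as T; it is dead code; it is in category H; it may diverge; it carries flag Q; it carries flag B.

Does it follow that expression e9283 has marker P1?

No

Forward chaining from the given facts derives: is in category S, captures a mutable variable, is generalized, is well-typed, meets criterion P, is in category F, is a literal, has marker V1, has marker Q1, has attribute G, is applied, is classified as X, is classified as C, is classified as E, is in state E1, is in tail position, has marker A1, triggers a warning, carries flag N.
The only rule concluding "it has marker P1" is R13, which needs "it satisfies condition S1"; that is never established.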